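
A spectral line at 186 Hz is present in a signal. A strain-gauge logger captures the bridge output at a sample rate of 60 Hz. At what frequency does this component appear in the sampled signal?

186 Hz mod fs = 6 Hz.
6 Hz ≤ fs/2 = 30 Hz, appears at 6 Hz.

6 Hz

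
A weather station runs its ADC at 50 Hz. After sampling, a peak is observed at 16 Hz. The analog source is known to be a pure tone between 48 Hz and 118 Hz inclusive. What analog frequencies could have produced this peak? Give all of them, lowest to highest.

Frequencies that alias to 16 Hz are k·fs ± 16 Hz for integer k ≥ 0.
k=0: 16 Hz.
k=1: 34 Hz, 66 Hz.
k=2: 84 Hz, 116 Hz.
k=3: 134 Hz, 166 Hz.
Within [48 Hz, 118 Hz]: 66 Hz, 84 Hz, 116 Hz.

66 Hz, 84 Hz, 116 Hz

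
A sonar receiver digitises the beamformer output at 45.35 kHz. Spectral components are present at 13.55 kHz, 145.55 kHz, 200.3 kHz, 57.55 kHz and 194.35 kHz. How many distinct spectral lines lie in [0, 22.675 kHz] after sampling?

5

fs/2 = 22.675 kHz.
13.55 kHz ≤ fs/2 = 22.675 kHz, passes unchanged.
145.55 kHz mod fs = 9.5 kHz.
9.5 kHz ≤ fs/2 = 22.675 kHz, appears at 9.5 kHz.
200.3 kHz mod fs = 18.9 kHz.
18.9 kHz ≤ fs/2 = 22.675 kHz, appears at 18.9 kHz.
57.55 kHz mod fs = 12.2 kHz.
12.2 kHz ≤ fs/2 = 22.675 kHz, appears at 12.2 kHz.
194.35 kHz mod fs = 12.95 kHz.
12.95 kHz ≤ fs/2 = 22.675 kHz, appears at 12.95 kHz.
Distinct values: {9.5 kHz, 12.2 kHz, 12.95 kHz, 13.55 kHz, 18.9 kHz} → 5.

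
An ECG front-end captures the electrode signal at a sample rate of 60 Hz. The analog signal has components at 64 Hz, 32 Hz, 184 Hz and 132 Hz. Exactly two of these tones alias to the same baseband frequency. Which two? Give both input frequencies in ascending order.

fs/2 = 30 Hz.
64 Hz mod fs = 4 Hz.
4 Hz ≤ fs/2 = 30 Hz, appears at 4 Hz.
32 Hz > fs/2 = 30 Hz, folds to fs − 32 Hz = 28 Hz.
184 Hz mod fs = 4 Hz.
4 Hz ≤ fs/2 = 30 Hz, appears at 4 Hz.
132 Hz mod fs = 12 Hz.
12 Hz ≤ fs/2 = 30 Hz, appears at 12 Hz.
64 Hz and 184 Hz both map to 4 Hz.

64 Hz, 184 Hz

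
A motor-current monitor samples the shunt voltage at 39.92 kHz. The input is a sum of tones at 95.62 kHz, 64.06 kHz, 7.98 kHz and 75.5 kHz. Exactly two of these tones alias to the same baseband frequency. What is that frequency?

fs/2 = 19.96 kHz.
95.62 kHz mod fs = 15.78 kHz.
15.78 kHz ≤ fs/2 = 19.96 kHz, appears at 15.78 kHz.
64.06 kHz mod fs = 24.14 kHz.
24.14 kHz > fs/2 = 19.96 kHz, folds to fs − 24.14 kHz = 15.78 kHz.
7.98 kHz ≤ fs/2 = 19.96 kHz, passes unchanged.
75.5 kHz mod fs = 35.58 kHz.
35.58 kHz > fs/2 = 19.96 kHz, folds to fs − 35.58 kHz = 4.34 kHz.
64.06 kHz and 95.62 kHz both map to 15.78 kHz.

15.78 kHz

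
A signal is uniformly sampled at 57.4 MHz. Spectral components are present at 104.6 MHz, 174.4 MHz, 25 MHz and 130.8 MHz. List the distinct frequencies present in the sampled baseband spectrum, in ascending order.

2.2 MHz, 10.2 MHz, 16 MHz, 25 MHz

fs/2 = 28.7 MHz.
104.6 MHz mod fs = 47.2 MHz.
47.2 MHz > fs/2 = 28.7 MHz, folds to fs − 47.2 MHz = 10.2 MHz.
174.4 MHz mod fs = 2.2 MHz.
2.2 MHz ≤ fs/2 = 28.7 MHz, appears at 2.2 MHz.
25 MHz ≤ fs/2 = 28.7 MHz, passes unchanged.
130.8 MHz mod fs = 16 MHz.
16 MHz ≤ fs/2 = 28.7 MHz, appears at 16 MHz.
Distinct values: {2.2 MHz, 10.2 MHz, 16 MHz, 25 MHz}.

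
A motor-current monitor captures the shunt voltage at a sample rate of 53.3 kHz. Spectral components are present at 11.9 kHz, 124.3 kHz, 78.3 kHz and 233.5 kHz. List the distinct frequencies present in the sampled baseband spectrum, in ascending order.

fs/2 = 26.65 kHz.
11.9 kHz ≤ fs/2 = 26.65 kHz, passes unchanged.
124.3 kHz mod fs = 17.7 kHz.
17.7 kHz ≤ fs/2 = 26.65 kHz, appears at 17.7 kHz.
78.3 kHz mod fs = 25 kHz.
25 kHz ≤ fs/2 = 26.65 kHz, appears at 25 kHz.
233.5 kHz mod fs = 20.3 kHz.
20.3 kHz ≤ fs/2 = 26.65 kHz, appears at 20.3 kHz.
Distinct values: {11.9 kHz, 17.7 kHz, 20.3 kHz, 25 kHz}.

11.9 kHz, 17.7 kHz, 20.3 kHz, 25 kHz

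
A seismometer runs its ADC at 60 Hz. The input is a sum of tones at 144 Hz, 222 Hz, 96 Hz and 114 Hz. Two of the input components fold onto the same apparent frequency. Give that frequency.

fs/2 = 30 Hz.
144 Hz mod fs = 24 Hz.
24 Hz ≤ fs/2 = 30 Hz, appears at 24 Hz.
222 Hz mod fs = 42 Hz.
42 Hz > fs/2 = 30 Hz, folds to fs − 42 Hz = 18 Hz.
96 Hz mod fs = 36 Hz.
36 Hz > fs/2 = 30 Hz, folds to fs − 36 Hz = 24 Hz.
114 Hz mod fs = 54 Hz.
54 Hz > fs/2 = 30 Hz, folds to fs − 54 Hz = 6 Hz.
96 Hz and 144 Hz both map to 24 Hz.

24 Hz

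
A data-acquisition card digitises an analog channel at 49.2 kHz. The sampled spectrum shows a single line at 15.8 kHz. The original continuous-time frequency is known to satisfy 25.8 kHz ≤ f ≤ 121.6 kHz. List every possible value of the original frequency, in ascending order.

Frequencies that alias to 15.8 kHz are k·fs ± 15.8 kHz for integer k ≥ 0.
k=0: 15.8 kHz.
k=1: 33.4 kHz, 65 kHz.
k=2: 82.6 kHz, 114.2 kHz.
k=3: 131.8 kHz, 163.4 kHz.
Within [25.8 kHz, 121.6 kHz]: 33.4 kHz, 65 kHz, 82.6 kHz, 114.2 kHz.

33.4 kHz, 65 kHz, 82.6 kHz, 114.2 kHz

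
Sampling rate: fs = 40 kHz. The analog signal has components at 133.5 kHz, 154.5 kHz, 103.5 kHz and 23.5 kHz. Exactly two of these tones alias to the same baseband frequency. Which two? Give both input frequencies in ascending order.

23.5 kHz, 103.5 kHz

fs/2 = 20 kHz.
133.5 kHz mod fs = 13.5 kHz.
13.5 kHz ≤ fs/2 = 20 kHz, appears at 13.5 kHz.
154.5 kHz mod fs = 34.5 kHz.
34.5 kHz > fs/2 = 20 kHz, folds to fs − 34.5 kHz = 5.5 kHz.
103.5 kHz mod fs = 23.5 kHz.
23.5 kHz > fs/2 = 20 kHz, folds to fs − 23.5 kHz = 16.5 kHz.
23.5 kHz > fs/2 = 20 kHz, folds to fs − 23.5 kHz = 16.5 kHz.
23.5 kHz and 103.5 kHz both map to 16.5 kHz.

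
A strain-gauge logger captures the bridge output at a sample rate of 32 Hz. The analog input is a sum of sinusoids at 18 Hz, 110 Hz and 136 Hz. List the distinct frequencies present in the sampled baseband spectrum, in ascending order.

fs/2 = 16 Hz.
18 Hz > fs/2 = 16 Hz, folds to fs − 18 Hz = 14 Hz.
110 Hz mod fs = 14 Hz.
14 Hz ≤ fs/2 = 16 Hz, appears at 14 Hz.
136 Hz mod fs = 8 Hz.
8 Hz ≤ fs/2 = 16 Hz, appears at 8 Hz.
Distinct values: {8 Hz, 14 Hz}.

8 Hz, 14 Hz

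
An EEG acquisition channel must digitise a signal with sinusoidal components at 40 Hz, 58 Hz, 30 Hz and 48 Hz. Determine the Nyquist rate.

Highest-frequency component: 58 Hz.
Nyquist rate = 2 × 58 Hz = 116 Hz.

116 Hz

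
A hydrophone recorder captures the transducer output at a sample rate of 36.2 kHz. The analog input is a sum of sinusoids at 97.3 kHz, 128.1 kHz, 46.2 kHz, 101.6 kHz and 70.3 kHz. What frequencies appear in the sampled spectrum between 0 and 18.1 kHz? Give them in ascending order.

2.1 kHz, 7 kHz, 10 kHz, 11.3 kHz, 16.7 kHz

fs/2 = 18.1 kHz.
97.3 kHz mod fs = 24.9 kHz.
24.9 kHz > fs/2 = 18.1 kHz, folds to fs − 24.9 kHz = 11.3 kHz.
128.1 kHz mod fs = 19.5 kHz.
19.5 kHz > fs/2 = 18.1 kHz, folds to fs − 19.5 kHz = 16.7 kHz.
46.2 kHz mod fs = 10 kHz.
10 kHz ≤ fs/2 = 18.1 kHz, appears at 10 kHz.
101.6 kHz mod fs = 29.2 kHz.
29.2 kHz > fs/2 = 18.1 kHz, folds to fs − 29.2 kHz = 7 kHz.
70.3 kHz mod fs = 34.1 kHz.
34.1 kHz > fs/2 = 18.1 kHz, folds to fs − 34.1 kHz = 2.1 kHz.
Distinct values: {2.1 kHz, 7 kHz, 10 kHz, 11.3 kHz, 16.7 kHz}.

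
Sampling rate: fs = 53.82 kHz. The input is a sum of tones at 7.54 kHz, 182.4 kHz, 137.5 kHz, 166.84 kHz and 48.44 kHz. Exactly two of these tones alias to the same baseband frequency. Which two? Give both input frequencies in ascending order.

48.44 kHz, 166.84 kHz

fs/2 = 26.91 kHz.
7.54 kHz ≤ fs/2 = 26.91 kHz, passes unchanged.
182.4 kHz mod fs = 20.94 kHz.
20.94 kHz ≤ fs/2 = 26.91 kHz, appears at 20.94 kHz.
137.5 kHz mod fs = 29.86 kHz.
29.86 kHz > fs/2 = 26.91 kHz, folds to fs − 29.86 kHz = 23.96 kHz.
166.84 kHz mod fs = 5.38 kHz.
5.38 kHz ≤ fs/2 = 26.91 kHz, appears at 5.38 kHz.
48.44 kHz > fs/2 = 26.91 kHz, folds to fs − 48.44 kHz = 5.38 kHz.
48.44 kHz and 166.84 kHz both map to 5.38 kHz.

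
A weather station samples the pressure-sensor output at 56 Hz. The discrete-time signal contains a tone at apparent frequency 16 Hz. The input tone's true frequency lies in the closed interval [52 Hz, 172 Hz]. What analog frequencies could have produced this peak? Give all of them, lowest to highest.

Frequencies that alias to 16 Hz are k·fs ± 16 Hz for integer k ≥ 0.
k=0: 16 Hz.
k=1: 40 Hz, 72 Hz.
k=2: 96 Hz, 128 Hz.
k=3: 152 Hz, 184 Hz.
k=4: 208 Hz, 240 Hz.
Within [52 Hz, 172 Hz]: 72 Hz, 96 Hz, 128 Hz, 152 Hz.

72 Hz, 96 Hz, 128 Hz, 152 Hz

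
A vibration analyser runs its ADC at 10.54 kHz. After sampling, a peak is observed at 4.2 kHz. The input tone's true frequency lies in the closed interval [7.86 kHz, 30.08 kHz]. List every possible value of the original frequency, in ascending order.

14.74 kHz, 16.88 kHz, 25.28 kHz, 27.42 kHz

Frequencies that alias to 4.2 kHz are k·fs ± 4.2 kHz for integer k ≥ 0.
k=0: 4.2 kHz.
k=1: 6.34 kHz, 14.74 kHz.
k=2: 16.88 kHz, 25.28 kHz.
k=3: 27.42 kHz, 35.82 kHz.
k=4: 37.96 kHz, 46.36 kHz.
Within [7.86 kHz, 30.08 kHz]: 14.74 kHz, 16.88 kHz, 25.28 kHz, 27.42 kHz.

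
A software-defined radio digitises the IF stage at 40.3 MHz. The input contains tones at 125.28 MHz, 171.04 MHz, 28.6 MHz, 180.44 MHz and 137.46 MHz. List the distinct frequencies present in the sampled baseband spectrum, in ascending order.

4.38 MHz, 9.84 MHz, 11.7 MHz, 16.56 MHz, 19.24 MHz

fs/2 = 20.15 MHz.
125.28 MHz mod fs = 4.38 MHz.
4.38 MHz ≤ fs/2 = 20.15 MHz, appears at 4.38 MHz.
171.04 MHz mod fs = 9.84 MHz.
9.84 MHz ≤ fs/2 = 20.15 MHz, appears at 9.84 MHz.
28.6 MHz > fs/2 = 20.15 MHz, folds to fs − 28.6 MHz = 11.7 MHz.
180.44 MHz mod fs = 19.24 MHz.
19.24 MHz ≤ fs/2 = 20.15 MHz, appears at 19.24 MHz.
137.46 MHz mod fs = 16.56 MHz.
16.56 MHz ≤ fs/2 = 20.15 MHz, appears at 16.56 MHz.
Distinct values: {4.38 MHz, 9.84 MHz, 11.7 MHz, 16.56 MHz, 19.24 MHz}.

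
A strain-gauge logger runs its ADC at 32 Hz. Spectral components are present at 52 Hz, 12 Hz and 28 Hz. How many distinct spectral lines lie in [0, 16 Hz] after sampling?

2

fs/2 = 16 Hz.
52 Hz mod fs = 20 Hz.
20 Hz > fs/2 = 16 Hz, folds to fs − 20 Hz = 12 Hz.
12 Hz ≤ fs/2 = 16 Hz, passes unchanged.
28 Hz > fs/2 = 16 Hz, folds to fs − 28 Hz = 4 Hz.
Distinct values: {4 Hz, 12 Hz} → 2.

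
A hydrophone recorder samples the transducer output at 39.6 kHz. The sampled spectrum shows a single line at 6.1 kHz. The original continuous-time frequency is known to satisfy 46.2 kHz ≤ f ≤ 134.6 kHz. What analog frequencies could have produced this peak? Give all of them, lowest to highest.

73.1 kHz, 85.3 kHz, 112.7 kHz, 124.9 kHz

Frequencies that alias to 6.1 kHz are k·fs ± 6.1 kHz for integer k ≥ 0.
k=0: 6.1 kHz.
k=1: 33.5 kHz, 45.7 kHz.
k=2: 73.1 kHz, 85.3 kHz.
k=3: 112.7 kHz, 124.9 kHz.
k=4: 152.3 kHz, 164.5 kHz.
Within [46.2 kHz, 134.6 kHz]: 73.1 kHz, 85.3 kHz, 112.7 kHz, 124.9 kHz.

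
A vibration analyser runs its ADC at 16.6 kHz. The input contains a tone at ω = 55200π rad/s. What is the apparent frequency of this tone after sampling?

5.6 kHz

ω = 55200π rad/s → f = ω/(2π) = 27600 Hz = 27.6 kHz.
27.6 kHz mod fs = 11 kHz.
11 kHz > fs/2 = 8.3 kHz, folds to fs − 11 kHz = 5.6 kHz.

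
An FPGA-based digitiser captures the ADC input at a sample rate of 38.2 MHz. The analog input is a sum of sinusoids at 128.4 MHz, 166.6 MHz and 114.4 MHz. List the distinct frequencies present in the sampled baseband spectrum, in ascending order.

0.2 MHz, 13.8 MHz

fs/2 = 19.1 MHz.
128.4 MHz mod fs = 13.8 MHz.
13.8 MHz ≤ fs/2 = 19.1 MHz, appears at 13.8 MHz.
166.6 MHz mod fs = 13.8 MHz.
13.8 MHz ≤ fs/2 = 19.1 MHz, appears at 13.8 MHz.
114.4 MHz mod fs = 38 MHz.
38 MHz > fs/2 = 19.1 MHz, folds to fs − 38 MHz = 0.2 MHz.
Distinct values: {0.2 MHz, 13.8 MHz}.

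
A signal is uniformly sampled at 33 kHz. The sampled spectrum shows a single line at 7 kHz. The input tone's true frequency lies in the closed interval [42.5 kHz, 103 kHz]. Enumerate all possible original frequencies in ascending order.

59 kHz, 73 kHz, 92 kHz

Frequencies that alias to 7 kHz are k·fs ± 7 kHz for integer k ≥ 0.
k=0: 7 kHz.
k=1: 26 kHz, 40 kHz.
k=2: 59 kHz, 73 kHz.
k=3: 92 kHz, 106 kHz.
k=4: 125 kHz, 139 kHz.
Within [42.5 kHz, 103 kHz]: 59 kHz, 73 kHz, 92 kHz.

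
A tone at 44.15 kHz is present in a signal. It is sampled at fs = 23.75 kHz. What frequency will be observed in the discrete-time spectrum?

44.15 kHz mod fs = 20.4 kHz.
20.4 kHz > fs/2 = 11.875 kHz, folds to fs − 20.4 kHz = 3.35 kHz.

3.35 kHz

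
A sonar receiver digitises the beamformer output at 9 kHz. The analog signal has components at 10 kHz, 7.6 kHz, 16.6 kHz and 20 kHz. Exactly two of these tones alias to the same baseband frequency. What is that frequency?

1.4 kHz

fs/2 = 4.5 kHz.
10 kHz mod fs = 1 kHz.
1 kHz ≤ fs/2 = 4.5 kHz, appears at 1 kHz.
7.6 kHz > fs/2 = 4.5 kHz, folds to fs − 7.6 kHz = 1.4 kHz.
16.6 kHz mod fs = 7.6 kHz.
7.6 kHz > fs/2 = 4.5 kHz, folds to fs − 7.6 kHz = 1.4 kHz.
20 kHz mod fs = 2 kHz.
2 kHz ≤ fs/2 = 4.5 kHz, appears at 2 kHz.
7.6 kHz and 16.6 kHz both map to 1.4 kHz.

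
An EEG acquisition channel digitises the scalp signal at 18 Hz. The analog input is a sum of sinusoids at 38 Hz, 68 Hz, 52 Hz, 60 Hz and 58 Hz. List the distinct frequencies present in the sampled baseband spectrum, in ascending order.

2 Hz, 4 Hz, 6 Hz

fs/2 = 9 Hz.
38 Hz mod fs = 2 Hz.
2 Hz ≤ fs/2 = 9 Hz, appears at 2 Hz.
68 Hz mod fs = 14 Hz.
14 Hz > fs/2 = 9 Hz, folds to fs − 14 Hz = 4 Hz.
52 Hz mod fs = 16 Hz.
16 Hz > fs/2 = 9 Hz, folds to fs − 16 Hz = 2 Hz.
60 Hz mod fs = 6 Hz.
6 Hz ≤ fs/2 = 9 Hz, appears at 6 Hz.
58 Hz mod fs = 4 Hz.
4 Hz ≤ fs/2 = 9 Hz, appears at 4 Hz.
Distinct values: {2 Hz, 4 Hz, 6 Hz}.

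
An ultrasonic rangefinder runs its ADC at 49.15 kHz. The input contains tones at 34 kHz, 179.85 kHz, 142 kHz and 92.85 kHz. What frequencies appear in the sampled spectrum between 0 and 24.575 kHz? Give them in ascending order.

5.45 kHz, 15.15 kHz, 16.75 kHz

fs/2 = 24.575 kHz.
34 kHz > fs/2 = 24.575 kHz, folds to fs − 34 kHz = 15.15 kHz.
179.85 kHz mod fs = 32.4 kHz.
32.4 kHz > fs/2 = 24.575 kHz, folds to fs − 32.4 kHz = 16.75 kHz.
142 kHz mod fs = 43.7 kHz.
43.7 kHz > fs/2 = 24.575 kHz, folds to fs − 43.7 kHz = 5.45 kHz.
92.85 kHz mod fs = 43.7 kHz.
43.7 kHz > fs/2 = 24.575 kHz, folds to fs − 43.7 kHz = 5.45 kHz.
Distinct values: {5.45 kHz, 15.15 kHz, 16.75 kHz}.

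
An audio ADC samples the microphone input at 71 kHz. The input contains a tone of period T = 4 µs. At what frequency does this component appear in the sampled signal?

T = 4 µs → f = 1/T = 250 kHz.
250 kHz mod fs = 37 kHz.
37 kHz > fs/2 = 35.5 kHz, folds to fs − 37 kHz = 34 kHz.

34 kHz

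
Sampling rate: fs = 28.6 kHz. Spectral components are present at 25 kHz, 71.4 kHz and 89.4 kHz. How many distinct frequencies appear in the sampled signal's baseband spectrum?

2

fs/2 = 14.3 kHz.
25 kHz > fs/2 = 14.3 kHz, folds to fs − 25 kHz = 3.6 kHz.
71.4 kHz mod fs = 14.2 kHz.
14.2 kHz ≤ fs/2 = 14.3 kHz, appears at 14.2 kHz.
89.4 kHz mod fs = 3.6 kHz.
3.6 kHz ≤ fs/2 = 14.3 kHz, appears at 3.6 kHz.
Distinct values: {3.6 kHz, 14.2 kHz} → 2.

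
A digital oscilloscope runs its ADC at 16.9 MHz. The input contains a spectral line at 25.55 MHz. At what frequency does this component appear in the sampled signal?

25.55 MHz mod fs = 8.65 MHz.
8.65 MHz > fs/2 = 8.45 MHz, folds to fs − 8.65 MHz = 8.25 MHz.

8.25 MHz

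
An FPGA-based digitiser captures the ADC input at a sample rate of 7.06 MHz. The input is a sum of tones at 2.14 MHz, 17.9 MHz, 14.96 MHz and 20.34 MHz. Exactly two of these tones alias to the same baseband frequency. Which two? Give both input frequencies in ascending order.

14.96 MHz, 20.34 MHz

fs/2 = 3.53 MHz.
2.14 MHz ≤ fs/2 = 3.53 MHz, passes unchanged.
17.9 MHz mod fs = 3.78 MHz.
3.78 MHz > fs/2 = 3.53 MHz, folds to fs − 3.78 MHz = 3.28 MHz.
14.96 MHz mod fs = 0.84 MHz.
0.84 MHz ≤ fs/2 = 3.53 MHz, appears at 0.84 MHz.
20.34 MHz mod fs = 6.22 MHz.
6.22 MHz > fs/2 = 3.53 MHz, folds to fs − 6.22 MHz = 0.84 MHz.
14.96 MHz and 20.34 MHz both map to 0.84 MHz.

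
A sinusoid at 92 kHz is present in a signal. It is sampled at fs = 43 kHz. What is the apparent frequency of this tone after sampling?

6 kHz

92 kHz mod fs = 6 kHz.
6 kHz ≤ fs/2 = 21.5 kHz, appears at 6 kHz.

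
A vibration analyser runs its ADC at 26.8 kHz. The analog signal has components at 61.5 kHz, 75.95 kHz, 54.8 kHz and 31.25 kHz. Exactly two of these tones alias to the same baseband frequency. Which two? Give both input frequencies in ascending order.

fs/2 = 13.4 kHz.
61.5 kHz mod fs = 7.9 kHz.
7.9 kHz ≤ fs/2 = 13.4 kHz, appears at 7.9 kHz.
75.95 kHz mod fs = 22.35 kHz.
22.35 kHz > fs/2 = 13.4 kHz, folds to fs − 22.35 kHz = 4.45 kHz.
54.8 kHz mod fs = 1.2 kHz.
1.2 kHz ≤ fs/2 = 13.4 kHz, appears at 1.2 kHz.
31.25 kHz mod fs = 4.45 kHz.
4.45 kHz ≤ fs/2 = 13.4 kHz, appears at 4.45 kHz.
31.25 kHz and 75.95 kHz both map to 4.45 kHz.

31.25 kHz, 75.95 kHz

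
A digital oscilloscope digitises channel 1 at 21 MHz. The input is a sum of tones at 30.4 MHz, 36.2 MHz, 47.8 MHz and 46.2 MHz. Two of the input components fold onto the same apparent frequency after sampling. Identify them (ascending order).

36.2 MHz, 47.8 MHz

fs/2 = 10.5 MHz.
30.4 MHz mod fs = 9.4 MHz.
9.4 MHz ≤ fs/2 = 10.5 MHz, appears at 9.4 MHz.
36.2 MHz mod fs = 15.2 MHz.
15.2 MHz > fs/2 = 10.5 MHz, folds to fs − 15.2 MHz = 5.8 MHz.
47.8 MHz mod fs = 5.8 MHz.
5.8 MHz ≤ fs/2 = 10.5 MHz, appears at 5.8 MHz.
46.2 MHz mod fs = 4.2 MHz.
4.2 MHz ≤ fs/2 = 10.5 MHz, appears at 4.2 MHz.
36.2 MHz and 47.8 MHz both map to 5.8 MHz.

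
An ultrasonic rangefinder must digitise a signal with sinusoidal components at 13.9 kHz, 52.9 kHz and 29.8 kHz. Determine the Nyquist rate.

105.8 kHz

Highest-frequency component: 52.9 kHz.
Nyquist rate = 2 × 52.9 kHz = 105.8 kHz.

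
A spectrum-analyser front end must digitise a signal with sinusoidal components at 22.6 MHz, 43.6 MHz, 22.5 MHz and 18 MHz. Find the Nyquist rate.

87.2 MHz

Highest-frequency component: 43.6 MHz.
Nyquist rate = 2 × 43.6 MHz = 87.2 MHz.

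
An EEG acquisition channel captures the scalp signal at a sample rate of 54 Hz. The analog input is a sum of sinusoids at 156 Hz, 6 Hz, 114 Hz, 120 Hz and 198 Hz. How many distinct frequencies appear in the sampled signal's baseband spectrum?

fs/2 = 27 Hz.
156 Hz mod fs = 48 Hz.
48 Hz > fs/2 = 27 Hz, folds to fs − 48 Hz = 6 Hz.
6 Hz ≤ fs/2 = 27 Hz, passes unchanged.
114 Hz mod fs = 6 Hz.
6 Hz ≤ fs/2 = 27 Hz, appears at 6 Hz.
120 Hz mod fs = 12 Hz.
12 Hz ≤ fs/2 = 27 Hz, appears at 12 Hz.
198 Hz mod fs = 36 Hz.
36 Hz > fs/2 = 27 Hz, folds to fs − 36 Hz = 18 Hz.
Distinct values: {6 Hz, 12 Hz, 18 Hz} → 3.

3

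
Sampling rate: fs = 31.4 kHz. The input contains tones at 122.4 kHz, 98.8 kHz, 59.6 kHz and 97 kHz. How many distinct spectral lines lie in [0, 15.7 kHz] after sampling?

fs/2 = 15.7 kHz.
122.4 kHz mod fs = 28.2 kHz.
28.2 kHz > fs/2 = 15.7 kHz, folds to fs − 28.2 kHz = 3.2 kHz.
98.8 kHz mod fs = 4.6 kHz.
4.6 kHz ≤ fs/2 = 15.7 kHz, appears at 4.6 kHz.
59.6 kHz mod fs = 28.2 kHz.
28.2 kHz > fs/2 = 15.7 kHz, folds to fs − 28.2 kHz = 3.2 kHz.
97 kHz mod fs = 2.8 kHz.
2.8 kHz ≤ fs/2 = 15.7 kHz, appears at 2.8 kHz.
Distinct values: {2.8 kHz, 3.2 kHz, 4.6 kHz} → 3.

3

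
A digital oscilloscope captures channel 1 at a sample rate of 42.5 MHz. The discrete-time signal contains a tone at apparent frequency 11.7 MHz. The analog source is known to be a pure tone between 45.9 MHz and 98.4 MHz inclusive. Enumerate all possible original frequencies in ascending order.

54.2 MHz, 73.3 MHz, 96.7 MHz

Frequencies that alias to 11.7 MHz are k·fs ± 11.7 MHz for integer k ≥ 0.
k=0: 11.7 MHz.
k=1: 30.8 MHz, 54.2 MHz.
k=2: 73.3 MHz, 96.7 MHz.
k=3: 115.8 MHz, 139.2 MHz.
Within [45.9 MHz, 98.4 MHz]: 54.2 MHz, 73.3 MHz, 96.7 MHz.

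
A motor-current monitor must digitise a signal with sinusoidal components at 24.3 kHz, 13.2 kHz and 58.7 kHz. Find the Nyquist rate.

Highest-frequency component: 58.7 kHz.
Nyquist rate = 2 × 58.7 kHz = 117.4 kHz.

117.4 kHz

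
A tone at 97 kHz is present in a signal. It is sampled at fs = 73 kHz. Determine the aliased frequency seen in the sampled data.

97 kHz mod fs = 24 kHz.
24 kHz ≤ fs/2 = 36.5 kHz, appears at 24 kHz.

24 kHz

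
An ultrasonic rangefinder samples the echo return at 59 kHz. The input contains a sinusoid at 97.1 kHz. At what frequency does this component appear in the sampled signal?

20.9 kHz

97.1 kHz mod fs = 38.1 kHz.
38.1 kHz > fs/2 = 29.5 kHz, folds to fs − 38.1 kHz = 20.9 kHz.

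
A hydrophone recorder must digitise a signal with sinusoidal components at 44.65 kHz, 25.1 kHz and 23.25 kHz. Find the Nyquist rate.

89.3 kHz

Highest-frequency component: 44.65 kHz.
Nyquist rate = 2 × 44.65 kHz = 89.3 kHz.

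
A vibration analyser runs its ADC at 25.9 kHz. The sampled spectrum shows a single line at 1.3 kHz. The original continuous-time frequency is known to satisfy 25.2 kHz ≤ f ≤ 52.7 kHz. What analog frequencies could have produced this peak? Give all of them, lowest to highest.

27.2 kHz, 50.5 kHz

Frequencies that alias to 1.3 kHz are k·fs ± 1.3 kHz for integer k ≥ 0.
k=0: 1.3 kHz.
k=1: 24.6 kHz, 27.2 kHz.
k=2: 50.5 kHz, 53.1 kHz.
k=3: 76.4 kHz, 79 kHz.
Within [25.2 kHz, 52.7 kHz]: 27.2 kHz, 50.5 kHz.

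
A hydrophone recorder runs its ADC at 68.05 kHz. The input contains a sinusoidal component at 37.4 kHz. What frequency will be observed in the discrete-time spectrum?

30.65 kHz

37.4 kHz > fs/2 = 34.025 kHz, folds to fs − 37.4 kHz = 30.65 kHz.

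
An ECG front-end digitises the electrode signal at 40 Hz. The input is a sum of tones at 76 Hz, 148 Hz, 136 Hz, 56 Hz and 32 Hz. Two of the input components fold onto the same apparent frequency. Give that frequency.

16 Hz

fs/2 = 20 Hz.
76 Hz mod fs = 36 Hz.
36 Hz > fs/2 = 20 Hz, folds to fs − 36 Hz = 4 Hz.
148 Hz mod fs = 28 Hz.
28 Hz > fs/2 = 20 Hz, folds to fs − 28 Hz = 12 Hz.
136 Hz mod fs = 16 Hz.
16 Hz ≤ fs/2 = 20 Hz, appears at 16 Hz.
56 Hz mod fs = 16 Hz.
16 Hz ≤ fs/2 = 20 Hz, appears at 16 Hz.
32 Hz > fs/2 = 20 Hz, folds to fs − 32 Hz = 8 Hz.
56 Hz and 136 Hz both map to 16 Hz.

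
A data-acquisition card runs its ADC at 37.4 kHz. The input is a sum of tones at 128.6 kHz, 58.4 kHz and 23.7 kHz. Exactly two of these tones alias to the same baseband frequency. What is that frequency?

fs/2 = 18.7 kHz.
128.6 kHz mod fs = 16.4 kHz.
16.4 kHz ≤ fs/2 = 18.7 kHz, appears at 16.4 kHz.
58.4 kHz mod fs = 21 kHz.
21 kHz > fs/2 = 18.7 kHz, folds to fs − 21 kHz = 16.4 kHz.
23.7 kHz > fs/2 = 18.7 kHz, folds to fs − 23.7 kHz = 13.7 kHz.
58.4 kHz and 128.6 kHz both map to 16.4 kHz.

16.4 kHz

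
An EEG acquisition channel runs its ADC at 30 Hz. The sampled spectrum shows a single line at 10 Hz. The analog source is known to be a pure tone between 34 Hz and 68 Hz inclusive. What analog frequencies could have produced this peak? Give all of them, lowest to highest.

Frequencies that alias to 10 Hz are k·fs ± 10 Hz for integer k ≥ 0.
k=0: 10 Hz.
k=1: 20 Hz, 40 Hz.
k=2: 50 Hz, 70 Hz.
k=3: 80 Hz, 100 Hz.
Within [34 Hz, 68 Hz]: 40 Hz, 50 Hz.

40 Hz, 50 Hz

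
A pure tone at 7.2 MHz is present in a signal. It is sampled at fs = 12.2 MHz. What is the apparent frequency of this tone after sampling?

7.2 MHz > fs/2 = 6.1 MHz, folds to fs − 7.2 MHz = 5 MHz.

5 MHz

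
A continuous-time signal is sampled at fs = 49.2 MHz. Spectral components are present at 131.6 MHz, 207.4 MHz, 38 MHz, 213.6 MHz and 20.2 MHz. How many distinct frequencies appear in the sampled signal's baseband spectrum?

fs/2 = 24.6 MHz.
131.6 MHz mod fs = 33.2 MHz.
33.2 MHz > fs/2 = 24.6 MHz, folds to fs − 33.2 MHz = 16 MHz.
207.4 MHz mod fs = 10.6 MHz.
10.6 MHz ≤ fs/2 = 24.6 MHz, appears at 10.6 MHz.
38 MHz > fs/2 = 24.6 MHz, folds to fs − 38 MHz = 11.2 MHz.
213.6 MHz mod fs = 16.8 MHz.
16.8 MHz ≤ fs/2 = 24.6 MHz, appears at 16.8 MHz.
20.2 MHz ≤ fs/2 = 24.6 MHz, passes unchanged.
Distinct values: {10.6 MHz, 11.2 MHz, 16 MHz, 16.8 MHz, 20.2 MHz} → 5.

5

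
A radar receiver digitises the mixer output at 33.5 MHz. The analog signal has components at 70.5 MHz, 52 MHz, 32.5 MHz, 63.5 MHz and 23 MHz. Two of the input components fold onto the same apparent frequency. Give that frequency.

fs/2 = 16.75 MHz.
70.5 MHz mod fs = 3.5 MHz.
3.5 MHz ≤ fs/2 = 16.75 MHz, appears at 3.5 MHz.
52 MHz mod fs = 18.5 MHz.
18.5 MHz > fs/2 = 16.75 MHz, folds to fs − 18.5 MHz = 15 MHz.
32.5 MHz > fs/2 = 16.75 MHz, folds to fs − 32.5 MHz = 1 MHz.
63.5 MHz mod fs = 30 MHz.
30 MHz > fs/2 = 16.75 MHz, folds to fs − 30 MHz = 3.5 MHz.
23 MHz > fs/2 = 16.75 MHz, folds to fs − 23 MHz = 10.5 MHz.
63.5 MHz and 70.5 MHz both map to 3.5 MHz.

3.5 MHz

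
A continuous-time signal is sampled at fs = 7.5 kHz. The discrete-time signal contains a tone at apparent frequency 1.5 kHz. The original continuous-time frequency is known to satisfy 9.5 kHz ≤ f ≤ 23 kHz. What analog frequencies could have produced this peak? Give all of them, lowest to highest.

13.5 kHz, 16.5 kHz, 21 kHz

Frequencies that alias to 1.5 kHz are k·fs ± 1.5 kHz for integer k ≥ 0.
k=0: 1.5 kHz.
k=1: 6 kHz, 9 kHz.
k=2: 13.5 kHz, 16.5 kHz.
k=3: 21 kHz, 24 kHz.
k=4: 28.5 kHz, 31.5 kHz.
Within [9.5 kHz, 23 kHz]: 13.5 kHz, 16.5 kHz, 21 kHz.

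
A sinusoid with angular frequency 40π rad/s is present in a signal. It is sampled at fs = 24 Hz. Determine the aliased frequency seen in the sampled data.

4 Hz

ω = 40π rad/s → f = ω/(2π) = 20 Hz.
20 Hz > fs/2 = 12 Hz, folds to fs − 20 Hz = 4 Hz.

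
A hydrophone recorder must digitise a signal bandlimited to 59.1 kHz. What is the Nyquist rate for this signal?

118.2 kHz

Nyquist rate = 2 × 59.1 kHz = 118.2 kHz.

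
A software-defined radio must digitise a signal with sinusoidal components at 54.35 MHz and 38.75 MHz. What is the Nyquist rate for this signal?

108.7 MHz

Highest-frequency component: 54.35 MHz.
Nyquist rate = 2 × 54.35 MHz = 108.7 MHz.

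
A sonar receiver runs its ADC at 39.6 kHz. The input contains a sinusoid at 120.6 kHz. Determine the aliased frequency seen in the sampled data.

120.6 kHz mod fs = 1.8 kHz.
1.8 kHz ≤ fs/2 = 19.8 kHz, appears at 1.8 kHz.

1.8 kHz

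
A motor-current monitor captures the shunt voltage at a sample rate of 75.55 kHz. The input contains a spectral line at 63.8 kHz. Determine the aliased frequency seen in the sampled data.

11.75 kHz

63.8 kHz > fs/2 = 37.775 kHz, folds to fs − 63.8 kHz = 11.75 kHz.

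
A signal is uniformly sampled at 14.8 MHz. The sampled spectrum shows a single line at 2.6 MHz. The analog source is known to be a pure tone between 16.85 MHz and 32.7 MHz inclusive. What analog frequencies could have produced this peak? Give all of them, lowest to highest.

17.4 MHz, 27 MHz, 32.2 MHz

Frequencies that alias to 2.6 MHz are k·fs ± 2.6 MHz for integer k ≥ 0.
k=0: 2.6 MHz.
k=1: 12.2 MHz, 17.4 MHz.
k=2: 27 MHz, 32.2 MHz.
k=3: 41.8 MHz, 47 MHz.
Within [16.85 MHz, 32.7 MHz]: 17.4 MHz, 27 MHz, 32.2 MHz.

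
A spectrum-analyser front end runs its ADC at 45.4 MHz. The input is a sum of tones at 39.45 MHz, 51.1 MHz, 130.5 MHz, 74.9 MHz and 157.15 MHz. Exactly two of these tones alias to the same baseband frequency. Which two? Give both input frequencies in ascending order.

51.1 MHz, 130.5 MHz

fs/2 = 22.7 MHz.
39.45 MHz > fs/2 = 22.7 MHz, folds to fs − 39.45 MHz = 5.95 MHz.
51.1 MHz mod fs = 5.7 MHz.
5.7 MHz ≤ fs/2 = 22.7 MHz, appears at 5.7 MHz.
130.5 MHz mod fs = 39.7 MHz.
39.7 MHz > fs/2 = 22.7 MHz, folds to fs − 39.7 MHz = 5.7 MHz.
74.9 MHz mod fs = 29.5 MHz.
29.5 MHz > fs/2 = 22.7 MHz, folds to fs − 29.5 MHz = 15.9 MHz.
157.15 MHz mod fs = 20.95 MHz.
20.95 MHz ≤ fs/2 = 22.7 MHz, appears at 20.95 MHz.
51.1 MHz and 130.5 MHz both map to 5.7 MHz.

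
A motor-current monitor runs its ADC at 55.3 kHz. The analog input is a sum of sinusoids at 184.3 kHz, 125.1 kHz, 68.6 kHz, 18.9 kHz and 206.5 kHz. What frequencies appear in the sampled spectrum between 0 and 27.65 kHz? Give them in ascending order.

13.3 kHz, 14.5 kHz, 14.7 kHz, 18.4 kHz, 18.9 kHz

fs/2 = 27.65 kHz.
184.3 kHz mod fs = 18.4 kHz.
18.4 kHz ≤ fs/2 = 27.65 kHz, appears at 18.4 kHz.
125.1 kHz mod fs = 14.5 kHz.
14.5 kHz ≤ fs/2 = 27.65 kHz, appears at 14.5 kHz.
68.6 kHz mod fs = 13.3 kHz.
13.3 kHz ≤ fs/2 = 27.65 kHz, appears at 13.3 kHz.
18.9 kHz ≤ fs/2 = 27.65 kHz, passes unchanged.
206.5 kHz mod fs = 40.6 kHz.
40.6 kHz > fs/2 = 27.65 kHz, folds to fs − 40.6 kHz = 14.7 kHz.
Distinct values: {13.3 kHz, 14.5 kHz, 14.7 kHz, 18.4 kHz, 18.9 kHz}.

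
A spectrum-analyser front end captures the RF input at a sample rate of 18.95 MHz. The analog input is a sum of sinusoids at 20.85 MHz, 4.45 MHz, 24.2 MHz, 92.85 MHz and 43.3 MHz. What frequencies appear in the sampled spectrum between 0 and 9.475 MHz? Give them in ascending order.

fs/2 = 9.475 MHz.
20.85 MHz mod fs = 1.9 MHz.
1.9 MHz ≤ fs/2 = 9.475 MHz, appears at 1.9 MHz.
4.45 MHz ≤ fs/2 = 9.475 MHz, passes unchanged.
24.2 MHz mod fs = 5.25 MHz.
5.25 MHz ≤ fs/2 = 9.475 MHz, appears at 5.25 MHz.
92.85 MHz mod fs = 17.05 MHz.
17.05 MHz > fs/2 = 9.475 MHz, folds to fs − 17.05 MHz = 1.9 MHz.
43.3 MHz mod fs = 5.4 MHz.
5.4 MHz ≤ fs/2 = 9.475 MHz, appears at 5.4 MHz.
Distinct values: {1.9 MHz, 4.45 MHz, 5.25 MHz, 5.4 MHz}.

1.9 MHz, 4.45 MHz, 5.25 MHz, 5.4 MHz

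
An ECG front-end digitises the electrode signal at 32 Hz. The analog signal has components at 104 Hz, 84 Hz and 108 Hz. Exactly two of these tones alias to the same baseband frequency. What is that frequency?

12 Hz

fs/2 = 16 Hz.
104 Hz mod fs = 8 Hz.
8 Hz ≤ fs/2 = 16 Hz, appears at 8 Hz.
84 Hz mod fs = 20 Hz.
20 Hz > fs/2 = 16 Hz, folds to fs − 20 Hz = 12 Hz.
108 Hz mod fs = 12 Hz.
12 Hz ≤ fs/2 = 16 Hz, appears at 12 Hz.
84 Hz and 108 Hz both map to 12 Hz.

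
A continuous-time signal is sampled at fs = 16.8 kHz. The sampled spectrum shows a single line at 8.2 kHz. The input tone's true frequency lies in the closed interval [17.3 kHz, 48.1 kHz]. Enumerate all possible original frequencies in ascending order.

25 kHz, 25.4 kHz, 41.8 kHz, 42.2 kHz

Frequencies that alias to 8.2 kHz are k·fs ± 8.2 kHz for integer k ≥ 0.
k=0: 8.2 kHz.
k=1: 8.6 kHz, 25 kHz.
k=2: 25.4 kHz, 41.8 kHz.
k=3: 42.2 kHz, 58.6 kHz.
k=4: 59 kHz, 75.4 kHz.
Within [17.3 kHz, 48.1 kHz]: 25 kHz, 25.4 kHz, 41.8 kHz, 42.2 kHz.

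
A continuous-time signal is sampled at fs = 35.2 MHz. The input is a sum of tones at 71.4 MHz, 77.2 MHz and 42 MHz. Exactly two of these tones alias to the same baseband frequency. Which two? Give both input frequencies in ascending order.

42 MHz, 77.2 MHz

fs/2 = 17.6 MHz.
71.4 MHz mod fs = 1 MHz.
1 MHz ≤ fs/2 = 17.6 MHz, appears at 1 MHz.
77.2 MHz mod fs = 6.8 MHz.
6.8 MHz ≤ fs/2 = 17.6 MHz, appears at 6.8 MHz.
42 MHz mod fs = 6.8 MHz.
6.8 MHz ≤ fs/2 = 17.6 MHz, appears at 6.8 MHz.
42 MHz and 77.2 MHz both map to 6.8 MHz.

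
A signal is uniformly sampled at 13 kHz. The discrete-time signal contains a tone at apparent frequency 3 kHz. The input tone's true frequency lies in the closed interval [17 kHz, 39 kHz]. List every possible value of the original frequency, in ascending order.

Frequencies that alias to 3 kHz are k·fs ± 3 kHz for integer k ≥ 0.
k=0: 3 kHz.
k=1: 10 kHz, 16 kHz.
k=2: 23 kHz, 29 kHz.
k=3: 36 kHz, 42 kHz.
k=4: 49 kHz, 55 kHz.
Within [17 kHz, 39 kHz]: 23 kHz, 29 kHz, 36 kHz.

23 kHz, 29 kHz, 36 kHz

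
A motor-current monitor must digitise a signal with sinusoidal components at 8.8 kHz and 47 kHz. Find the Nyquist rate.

Highest-frequency component: 47 kHz.
Nyquist rate = 2 × 47 kHz = 94 kHz.

94 kHz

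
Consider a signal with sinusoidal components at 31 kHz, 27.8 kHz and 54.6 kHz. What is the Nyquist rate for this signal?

Highest-frequency component: 54.6 kHz.
Nyquist rate = 2 × 54.6 kHz = 109.2 kHz.

109.2 kHz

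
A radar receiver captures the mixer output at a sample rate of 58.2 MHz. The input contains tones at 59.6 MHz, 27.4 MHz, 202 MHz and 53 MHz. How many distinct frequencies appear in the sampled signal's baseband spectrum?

3

fs/2 = 29.1 MHz.
59.6 MHz mod fs = 1.4 MHz.
1.4 MHz ≤ fs/2 = 29.1 MHz, appears at 1.4 MHz.
27.4 MHz ≤ fs/2 = 29.1 MHz, passes unchanged.
202 MHz mod fs = 27.4 MHz.
27.4 MHz ≤ fs/2 = 29.1 MHz, appears at 27.4 MHz.
53 MHz > fs/2 = 29.1 MHz, folds to fs − 53 MHz = 5.2 MHz.
Distinct values: {1.4 MHz, 5.2 MHz, 27.4 MHz} → 3.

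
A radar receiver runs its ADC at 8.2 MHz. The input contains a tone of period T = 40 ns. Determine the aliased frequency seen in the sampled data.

0.4 MHz

T = 40 ns → f = 1/T = 25 MHz.
25 MHz mod fs = 0.4 MHz.
0.4 MHz ≤ fs/2 = 4.1 MHz, appears at 0.4 MHz.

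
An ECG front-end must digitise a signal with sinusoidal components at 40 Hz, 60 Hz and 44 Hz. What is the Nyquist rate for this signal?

120 Hz

Highest-frequency component: 60 Hz.
Nyquist rate = 2 × 60 Hz = 120 Hz.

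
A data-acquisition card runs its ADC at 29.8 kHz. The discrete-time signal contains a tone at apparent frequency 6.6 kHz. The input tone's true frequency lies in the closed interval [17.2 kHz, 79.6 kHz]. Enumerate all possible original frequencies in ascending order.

23.2 kHz, 36.4 kHz, 53 kHz, 66.2 kHz

Frequencies that alias to 6.6 kHz are k·fs ± 6.6 kHz for integer k ≥ 0.
k=0: 6.6 kHz.
k=1: 23.2 kHz, 36.4 kHz.
k=2: 53 kHz, 66.2 kHz.
k=3: 82.8 kHz, 96 kHz.
Within [17.2 kHz, 79.6 kHz]: 23.2 kHz, 36.4 kHz, 53 kHz, 66.2 kHz.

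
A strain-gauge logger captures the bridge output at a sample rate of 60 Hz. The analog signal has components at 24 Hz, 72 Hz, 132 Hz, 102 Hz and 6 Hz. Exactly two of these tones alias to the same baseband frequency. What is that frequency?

12 Hz

fs/2 = 30 Hz.
24 Hz ≤ fs/2 = 30 Hz, passes unchanged.
72 Hz mod fs = 12 Hz.
12 Hz ≤ fs/2 = 30 Hz, appears at 12 Hz.
132 Hz mod fs = 12 Hz.
12 Hz ≤ fs/2 = 30 Hz, appears at 12 Hz.
102 Hz mod fs = 42 Hz.
42 Hz > fs/2 = 30 Hz, folds to fs − 42 Hz = 18 Hz.
6 Hz ≤ fs/2 = 30 Hz, passes unchanged.
72 Hz and 132 Hz both map to 12 Hz.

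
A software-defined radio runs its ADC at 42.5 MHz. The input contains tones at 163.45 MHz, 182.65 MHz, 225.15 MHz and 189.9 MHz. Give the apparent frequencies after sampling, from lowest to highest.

fs/2 = 21.25 MHz.
163.45 MHz mod fs = 35.95 MHz.
35.95 MHz > fs/2 = 21.25 MHz, folds to fs − 35.95 MHz = 6.55 MHz.
182.65 MHz mod fs = 12.65 MHz.
12.65 MHz ≤ fs/2 = 21.25 MHz, appears at 12.65 MHz.
225.15 MHz mod fs = 12.65 MHz.
12.65 MHz ≤ fs/2 = 21.25 MHz, appears at 12.65 MHz.
189.9 MHz mod fs = 19.9 MHz.
19.9 MHz ≤ fs/2 = 21.25 MHz, appears at 19.9 MHz.
Distinct values: {6.55 MHz, 12.65 MHz, 19.9 MHz}.

6.55 MHz, 12.65 MHz, 19.9 MHz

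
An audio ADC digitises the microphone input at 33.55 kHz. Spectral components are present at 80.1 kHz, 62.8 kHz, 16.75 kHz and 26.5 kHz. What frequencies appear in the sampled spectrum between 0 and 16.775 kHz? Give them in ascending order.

fs/2 = 16.775 kHz.
80.1 kHz mod fs = 13 kHz.
13 kHz ≤ fs/2 = 16.775 kHz, appears at 13 kHz.
62.8 kHz mod fs = 29.25 kHz.
29.25 kHz > fs/2 = 16.775 kHz, folds to fs − 29.25 kHz = 4.3 kHz.
16.75 kHz ≤ fs/2 = 16.775 kHz, passes unchanged.
26.5 kHz > fs/2 = 16.775 kHz, folds to fs − 26.5 kHz = 7.05 kHz.
Distinct values: {4.3 kHz, 7.05 kHz, 13 kHz, 16.75 kHz}.

4.3 kHz, 7.05 kHz, 13 kHz, 16.75 kHz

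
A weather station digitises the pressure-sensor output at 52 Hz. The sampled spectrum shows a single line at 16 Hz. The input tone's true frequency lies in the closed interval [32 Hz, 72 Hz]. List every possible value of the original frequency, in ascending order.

Frequencies that alias to 16 Hz are k·fs ± 16 Hz for integer k ≥ 0.
k=0: 16 Hz.
k=1: 36 Hz, 68 Hz.
k=2: 88 Hz, 120 Hz.
Within [32 Hz, 72 Hz]: 36 Hz, 68 Hz.

36 Hz, 68 Hz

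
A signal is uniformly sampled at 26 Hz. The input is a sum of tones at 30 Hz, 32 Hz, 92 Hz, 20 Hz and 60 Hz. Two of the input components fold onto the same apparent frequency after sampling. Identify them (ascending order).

20 Hz, 32 Hz

fs/2 = 13 Hz.
30 Hz mod fs = 4 Hz.
4 Hz ≤ fs/2 = 13 Hz, appears at 4 Hz.
32 Hz mod fs = 6 Hz.
6 Hz ≤ fs/2 = 13 Hz, appears at 6 Hz.
92 Hz mod fs = 14 Hz.
14 Hz > fs/2 = 13 Hz, folds to fs − 14 Hz = 12 Hz.
20 Hz > fs/2 = 13 Hz, folds to fs − 20 Hz = 6 Hz.
60 Hz mod fs = 8 Hz.
8 Hz ≤ fs/2 = 13 Hz, appears at 8 Hz.
20 Hz and 32 Hz both map to 6 Hz.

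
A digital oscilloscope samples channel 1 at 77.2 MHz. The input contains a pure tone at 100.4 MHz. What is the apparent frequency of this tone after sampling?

100.4 MHz mod fs = 23.2 MHz.
23.2 MHz ≤ fs/2 = 38.6 MHz, appears at 23.2 MHz.

23.2 MHz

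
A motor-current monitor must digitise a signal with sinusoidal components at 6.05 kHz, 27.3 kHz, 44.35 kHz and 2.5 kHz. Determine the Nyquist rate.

88.7 kHz

Highest-frequency component: 44.35 kHz.
Nyquist rate = 2 × 44.35 kHz = 88.7 kHz.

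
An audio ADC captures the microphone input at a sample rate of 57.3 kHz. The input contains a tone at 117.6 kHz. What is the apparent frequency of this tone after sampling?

117.6 kHz mod fs = 3 kHz.
3 kHz ≤ fs/2 = 28.65 kHz, appears at 3 kHz.

3 kHz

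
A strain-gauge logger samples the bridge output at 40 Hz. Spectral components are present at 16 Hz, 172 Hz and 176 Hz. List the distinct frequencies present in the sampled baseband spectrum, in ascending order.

fs/2 = 20 Hz.
16 Hz ≤ fs/2 = 20 Hz, passes unchanged.
172 Hz mod fs = 12 Hz.
12 Hz ≤ fs/2 = 20 Hz, appears at 12 Hz.
176 Hz mod fs = 16 Hz.
16 Hz ≤ fs/2 = 20 Hz, appears at 16 Hz.
Distinct values: {12 Hz, 16 Hz}.

12 Hz, 16 Hz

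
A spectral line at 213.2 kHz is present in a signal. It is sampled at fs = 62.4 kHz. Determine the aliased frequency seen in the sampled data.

213.2 kHz mod fs = 26 kHz.
26 kHz ≤ fs/2 = 31.2 kHz, appears at 26 kHz.

26 kHz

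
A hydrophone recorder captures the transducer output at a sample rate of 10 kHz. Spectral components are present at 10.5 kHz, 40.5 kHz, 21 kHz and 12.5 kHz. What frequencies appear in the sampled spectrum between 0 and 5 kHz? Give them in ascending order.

0.5 kHz, 1 kHz, 2.5 kHz

fs/2 = 5 kHz.
10.5 kHz mod fs = 0.5 kHz.
0.5 kHz ≤ fs/2 = 5 kHz, appears at 0.5 kHz.
40.5 kHz mod fs = 0.5 kHz.
0.5 kHz ≤ fs/2 = 5 kHz, appears at 0.5 kHz.
21 kHz mod fs = 1 kHz.
1 kHz ≤ fs/2 = 5 kHz, appears at 1 kHz.
12.5 kHz mod fs = 2.5 kHz.
2.5 kHz ≤ fs/2 = 5 kHz, appears at 2.5 kHz.
Distinct values: {0.5 kHz, 1 kHz, 2.5 kHz}.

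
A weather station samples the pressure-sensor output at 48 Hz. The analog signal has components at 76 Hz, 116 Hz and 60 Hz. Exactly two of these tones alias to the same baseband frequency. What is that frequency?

fs/2 = 24 Hz.
76 Hz mod fs = 28 Hz.
28 Hz > fs/2 = 24 Hz, folds to fs − 28 Hz = 20 Hz.
116 Hz mod fs = 20 Hz.
20 Hz ≤ fs/2 = 24 Hz, appears at 20 Hz.
60 Hz mod fs = 12 Hz.
12 Hz ≤ fs/2 = 24 Hz, appears at 12 Hz.
76 Hz and 116 Hz both map to 20 Hz.

20 Hz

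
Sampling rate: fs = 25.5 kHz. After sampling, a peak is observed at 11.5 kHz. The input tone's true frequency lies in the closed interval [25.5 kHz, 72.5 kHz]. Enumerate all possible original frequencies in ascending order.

37 kHz, 39.5 kHz, 62.5 kHz, 65 kHz

Frequencies that alias to 11.5 kHz are k·fs ± 11.5 kHz for integer k ≥ 0.
k=0: 11.5 kHz.
k=1: 14 kHz, 37 kHz.
k=2: 39.5 kHz, 62.5 kHz.
k=3: 65 kHz, 88 kHz.
k=4: 90.5 kHz, 113.5 kHz.
Within [25.5 kHz, 72.5 kHz]: 37 kHz, 39.5 kHz, 62.5 kHz, 65 kHz.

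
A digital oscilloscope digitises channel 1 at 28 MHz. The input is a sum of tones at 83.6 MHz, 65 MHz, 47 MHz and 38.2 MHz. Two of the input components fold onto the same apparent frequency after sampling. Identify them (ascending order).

fs/2 = 14 MHz.
83.6 MHz mod fs = 27.6 MHz.
27.6 MHz > fs/2 = 14 MHz, folds to fs − 27.6 MHz = 0.4 MHz.
65 MHz mod fs = 9 MHz.
9 MHz ≤ fs/2 = 14 MHz, appears at 9 MHz.
47 MHz mod fs = 19 MHz.
19 MHz > fs/2 = 14 MHz, folds to fs − 19 MHz = 9 MHz.
38.2 MHz mod fs = 10.2 MHz.
10.2 MHz ≤ fs/2 = 14 MHz, appears at 10.2 MHz.
47 MHz and 65 MHz both map to 9 MHz.

47 MHz, 65 MHz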